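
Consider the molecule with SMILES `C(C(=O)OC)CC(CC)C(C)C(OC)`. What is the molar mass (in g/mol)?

Atom tally by fragment:
  CH3OOCCH2 → C:3 H:5 O:2
  CH2 → C:1 H:2
  CH(C2H5) → C:3 H:6
  CH(CH3) → C:2 H:4
  CH2OCH3 → C:2 H:5 O:1
Element totals:
  C: 11
  H: 22
  O: 3
Molecular formula: C11H22O3.
  M = 11(12.011) + 22(1.008) + 3(15.999)
    = 132.121 + 22.176 + 47.997 = 202.294

202.29 g/mol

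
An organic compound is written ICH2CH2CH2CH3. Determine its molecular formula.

C4H9I

Atom tally by fragment:
  ICH2 → C:1 H:2 I:1
  CH2 → C:1 H:2
  CH2 → C:1 H:2
  CH3 → C:1 H:3
Element totals:
  C: 4
  H: 9
  I: 1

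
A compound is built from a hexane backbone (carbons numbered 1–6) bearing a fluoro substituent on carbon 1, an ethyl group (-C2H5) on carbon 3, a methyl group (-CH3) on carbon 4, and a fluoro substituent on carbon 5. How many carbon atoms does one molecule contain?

Atom tally by fragment:
  FCH2 → C:1 H:2 F:1
  CH2 → C:1 H:2
  CH(C2H5) → C:3 H:6
  CH(CH3) → C:2 H:4
  CH(F) → C:1 H:1 F:1
  CH3 → C:1 H:3
Element totals:
  C: 9
  H: 18
  F: 2

9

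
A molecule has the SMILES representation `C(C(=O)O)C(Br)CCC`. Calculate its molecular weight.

Atom tally by fragment:
  HOOCCH2 → C:2 H:3 O:2
  CH(Br) → C:1 H:1 Br:1
  CH2 → C:1 H:2
  CH2 → C:1 H:2
  CH3 → C:1 H:3
Element totals:
  C: 6
  H: 11
  Br: 1
  O: 2
Molecular formula: C6H11BrO2.
  M = 6(12.011) + 11(1.008) + 79.904 + 2(15.999)
    = 72.066 + 11.088 + 79.904 + 31.998 = 195.056

195.06 g/mol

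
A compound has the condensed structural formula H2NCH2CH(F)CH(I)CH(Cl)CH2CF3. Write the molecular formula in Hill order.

C6H9ClF4IN

Element totals:
  C: 6
  H: 9
  Cl: 1
  F: 4
  I: 1
  N: 1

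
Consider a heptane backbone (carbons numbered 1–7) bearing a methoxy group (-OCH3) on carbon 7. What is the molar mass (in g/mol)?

Atom tally by fragment:
  CH3 → C:1 H:3
  CH2 → C:1 H:2
  CH2 → C:1 H:2
  CH2 → C:1 H:2
  CH2 → C:1 H:2
  CH2 → C:1 H:2
  CH2OCH3 → C:2 H:5 O:1
Element totals:
  C: 8
  H: 18
  O: 1
Molecular formula: C8H18O.
  M = 8(12.011) + 18(1.008) + 15.999
    = 96.088 + 18.144 + 15.999 = 130.231

130.23 g/mol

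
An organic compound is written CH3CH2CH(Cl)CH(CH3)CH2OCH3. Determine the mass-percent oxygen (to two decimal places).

10.62%

Atom tally by fragment:
  CH3 → C:1 H:3
  CH2 → C:1 H:2
  CH(Cl) → C:1 H:1 Cl:1
  CH(CH3) → C:2 H:4
  CH2OCH3 → C:2 H:5 O:1
Element totals:
  C: 7
  H: 15
  Cl: 1
  O: 1
Molecular formula: C7H15ClO.
Molar mass = 150.646 g/mol.
Mass from O: 1 × 15.999 = 15.999 g/mol.
%O = 15.999 / 150.646 × 100 = 10.62%.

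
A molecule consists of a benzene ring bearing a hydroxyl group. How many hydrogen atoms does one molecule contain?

6

Atom tally by fragment:
  benzene ring core → C:6 H:6
  (− 1 ring H displaced by substituents)
  + OH → O:1 H:1
Element totals:
  C: 6
  H: 6
  O: 1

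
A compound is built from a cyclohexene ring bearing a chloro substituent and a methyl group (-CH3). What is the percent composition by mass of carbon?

64.37%

Atom tally by fragment:
  cyclohexene ring core → C:6 H:10
  (− 2 ring H displaced by substituents)
  + Cl → Cl:1
  + CH3 → C:1 H:3
Element totals:
  C: 7
  H: 11
  Cl: 1
Molecular formula: C7H11Cl.
Molar mass = 130.615 g/mol.
Mass from C: 7 × 12.011 = 84.077 g/mol.
%C = 84.077 / 130.615 × 100 = 64.37%.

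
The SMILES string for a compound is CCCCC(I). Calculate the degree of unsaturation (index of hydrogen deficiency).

Atom tally by fragment:
  CH3 → C:1 H:3
  CH2 → C:1 H:2
  CH2 → C:1 H:2
  CH2 → C:1 H:2
  CH2I → C:1 H:2 I:1
Element totals:
  C: 5
  H: 11
  I: 1
Molecular formula: C5H11I.
DoU = (2C + 2 + N − H − X) / 2 = (2·5 + 2 + 0 − 11 − 1) / 2 = 0.

0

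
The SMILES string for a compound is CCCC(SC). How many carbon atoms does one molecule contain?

Atom tally by fragment:
  CH3 → C:1 H:3
  CH2 → C:1 H:2
  CH2 → C:1 H:2
  CH2SCH3 → C:2 H:5 S:1
Element totals:
  C: 5
  H: 12
  S: 1

5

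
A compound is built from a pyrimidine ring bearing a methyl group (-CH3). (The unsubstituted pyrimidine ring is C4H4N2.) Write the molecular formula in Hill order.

C5H6N2

Atom tally by fragment:
  pyrimidine ring core → C:4 H:4 N:2
  (− 1 ring H displaced by substituents)
  + CH3 → C:1 H:3
Element totals:
  C: 5
  H: 6
  N: 2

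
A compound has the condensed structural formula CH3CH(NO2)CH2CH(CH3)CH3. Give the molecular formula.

Element totals:
  C: 6
  H: 13
  N: 1
  O: 2

C6H13NO2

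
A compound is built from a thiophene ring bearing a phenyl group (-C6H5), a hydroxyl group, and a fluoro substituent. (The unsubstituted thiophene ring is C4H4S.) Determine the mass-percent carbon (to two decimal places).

61.84%

Atom tally by fragment:
  thiophene ring core → C:4 H:4 S:1
  (− 3 ring H displaced by substituents)
  + C6H5 → C:6 H:5
  + OH → O:1 H:1
  + F → F:1
Element totals:
  C: 10
  H: 7
  F: 1
  O: 1
  S: 1
Molecular formula: C10H7FOS.
Molar mass = 194.223 g/mol.
Mass from C: 10 × 12.011 = 120.110 g/mol.
%C = 120.110 / 194.223 × 100 = 61.84%.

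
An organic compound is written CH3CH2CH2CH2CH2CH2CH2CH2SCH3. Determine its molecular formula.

C9H20S

Atom tally by fragment:
  CH3 → C:1 H:3
  CH2 → C:1 H:2
  CH2 → C:1 H:2
  CH2 → C:1 H:2
  CH2 → C:1 H:2
  CH2 → C:1 H:2
  CH2 → C:1 H:2
  CH2SCH3 → C:2 H:5 S:1
Element totals:
  C: 9
  H: 20
  S: 1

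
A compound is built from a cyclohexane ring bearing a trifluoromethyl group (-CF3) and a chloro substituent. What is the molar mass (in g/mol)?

186.60 g/mol

Atom tally by fragment:
  cyclohexane ring core → C:6 H:12
  (− 2 ring H displaced by substituents)
  + CF3 → C:1 F:3
  + Cl → Cl:1
Element totals:
  C: 7
  H: 10
  Cl: 1
  F: 3
Molecular formula: C7H10ClF3.
  M = 7(12.011) + 10(1.008) + 35.45 + 3(18.998)
    = 84.077 + 10.080 + 35.450 + 56.994 = 186.601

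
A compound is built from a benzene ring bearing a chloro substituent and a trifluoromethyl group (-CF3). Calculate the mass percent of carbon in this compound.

46.57%

Atom tally by fragment:
  benzene ring core → C:6 H:6
  (− 2 ring H displaced by substituents)
  + Cl → Cl:1
  + CF3 → C:1 F:3
Element totals:
  C: 7
  H: 4
  Cl: 1
  F: 3
Molecular formula: C7H4ClF3.
Molar mass = 180.553 g/mol.
Mass from C: 7 × 12.011 = 84.077 g/mol.
%C = 84.077 / 180.553 × 100 = 46.57%.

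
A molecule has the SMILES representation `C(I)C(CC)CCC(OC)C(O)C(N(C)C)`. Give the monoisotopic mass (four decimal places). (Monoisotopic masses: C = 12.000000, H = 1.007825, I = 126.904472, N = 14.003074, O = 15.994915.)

Atom tally by fragment:
  ICH2 → C:1 H:2 I:1
  CH(C2H5) → C:3 H:6
  CH2 → C:1 H:2
  CH2 → C:1 H:2
  CH(OCH3) → C:2 H:4 O:1
  CH(OH) → C:1 H:2 O:1
  CH2N(CH3)2 → C:3 H:8 N:1
Element totals:
  C: 12
  H: 26
  I: 1
  N: 1
  O: 2
Molecular formula: C12H26INO2.
  M = 12(12.0) + 26(1.007825) + 126.904472 + 14.003074 + 2(15.994915)
    = 144.000000 + 26.203450 + 126.904472 + 14.003074 + 31.989830 = 343.100826

343.1008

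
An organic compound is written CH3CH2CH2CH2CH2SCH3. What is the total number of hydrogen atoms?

Atom tally by fragment:
  CH3 → C:1 H:3
  CH2 → C:1 H:2
  CH2 → C:1 H:2
  CH2 → C:1 H:2
  CH2SCH3 → C:2 H:5 S:1
Element totals:
  C: 6
  H: 14
  S: 1

14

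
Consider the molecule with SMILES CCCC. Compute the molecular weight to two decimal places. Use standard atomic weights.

58.12 g/mol

Atom tally by fragment:
  CH3 → C:1 H:3
  CH2 → C:1 H:2
  CH2 → C:1 H:2
  CH3 → C:1 H:3
Element totals:
  C: 4
  H: 10
Molecular formula: C4H10.
  M = 4(12.011) + 10(1.008)
    = 48.044 + 10.080 = 58.124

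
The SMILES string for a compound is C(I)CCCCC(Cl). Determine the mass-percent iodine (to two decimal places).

Atom tally by fragment:
  ICH2 → C:1 H:2 I:1
  CH2 → C:1 H:2
  CH2 → C:1 H:2
  CH2 → C:1 H:2
  CH2 → C:1 H:2
  CH2Cl → C:1 H:2 Cl:1
Element totals:
  C: 6
  H: 12
  Cl: 1
  I: 1
Molecular formula: C6H12ClI.
Molar mass = 246.516 g/mol.
Mass from I: 1 × 126.904 = 126.904 g/mol.
%I = 126.904 / 246.516 × 100 = 51.48%.

51.48%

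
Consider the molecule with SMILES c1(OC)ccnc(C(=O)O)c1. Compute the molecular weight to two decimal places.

Atom tally by fragment:
  pyridine ring core → C:5 H:5 N:1
  (− 2 ring H displaced by substituents)
  + OCH3 → C:1 H:3 O:1
  + COOH → C:1 H:1 O:2
Element totals:
  C: 7
  H: 7
  N: 1
  O: 3
Molecular formula: C7H7NO3.
  M = 7(12.011) + 7(1.008) + 14.007 + 3(15.999)
    = 84.077 + 7.056 + 14.007 + 47.997 = 153.137

153.14 g/mol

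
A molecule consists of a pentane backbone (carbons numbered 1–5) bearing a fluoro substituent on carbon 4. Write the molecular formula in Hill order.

Atom tally by fragment:
  CH3 → C:1 H:3
  CH2 → C:1 H:2
  CH2 → C:1 H:2
  CH(F) → C:1 H:1 F:1
  CH3 → C:1 H:3
Element totals:
  C: 5
  H: 11
  F: 1

C5H11F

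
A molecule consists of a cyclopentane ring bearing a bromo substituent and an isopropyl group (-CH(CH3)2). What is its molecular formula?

Atom tally by fragment:
  cyclopentane ring core → C:5 H:10
  (− 2 ring H displaced by substituents)
  + Br → Br:1
  + CH(CH3)2 → C:3 H:7
Element totals:
  C: 8
  H: 15
  Br: 1

C8H15Br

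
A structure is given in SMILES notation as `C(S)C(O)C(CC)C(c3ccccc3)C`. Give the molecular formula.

C13H20OS

Atom tally by fragment:
  HSCH2 → C:1 H:3 S:1
  CH(OH) → C:1 H:2 O:1
  CH(C2H5) → C:3 H:6
  CH(C6H5) → C:7 H:6
  CH3 → C:1 H:3
Element totals:
  C: 13
  H: 20
  O: 1
  S: 1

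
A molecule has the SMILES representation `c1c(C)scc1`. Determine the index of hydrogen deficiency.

Atom tally by fragment:
  thiophene ring core → C:4 H:4 S:1
  (− 1 ring H displaced by substituents)
  + CH3 → C:1 H:3
Element totals:
  C: 5
  H: 6
  S: 1
Molecular formula: C5H6S.
DoU = (2C + 2 + N − H − X) / 2 = (2·5 + 2 + 0 − 6 − 0) / 2 = 3.

3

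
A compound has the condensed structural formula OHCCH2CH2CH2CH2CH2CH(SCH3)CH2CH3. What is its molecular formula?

Element totals:
  C: 10
  H: 20
  O: 1
  S: 1

C10H20OS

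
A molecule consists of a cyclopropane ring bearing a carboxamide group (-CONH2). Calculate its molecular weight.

85.11 g/mol

Atom tally by fragment:
  cyclopropane ring core → C:3 H:6
  (− 1 ring H displaced by substituents)
  + CONH2 → C:1 H:2 O:1 N:1
Element totals:
  C: 4
  H: 7
  N: 1
  O: 1
Molecular formula: C4H7NO.
  M = 4(12.011) + 7(1.008) + 14.007 + 15.999
    = 48.044 + 7.056 + 14.007 + 15.999 = 85.106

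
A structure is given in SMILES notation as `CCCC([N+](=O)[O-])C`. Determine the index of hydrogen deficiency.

1

Atom tally by fragment:
  CH3 → C:1 H:3
  CH2 → C:1 H:2
  CH2 → C:1 H:2
  CH(NO2) → C:1 H:1 N:1 O:2
  CH3 → C:1 H:3
Element totals:
  C: 5
  H: 11
  N: 1
  O: 2
Molecular formula: C5H11NO2.
DoU = (2C + 2 + N − H − X) / 2 = (2·5 + 2 + 1 − 11 − 0) / 2 = 1.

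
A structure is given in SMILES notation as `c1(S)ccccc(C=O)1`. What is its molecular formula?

C7H6OS

Atom tally by fragment:
  benzene ring core → C:6 H:6
  (− 2 ring H displaced by substituents)
  + SH → S:1 H:1
  + CHO → C:1 H:1 O:1
Element totals:
  C: 7
  H: 6
  O: 1
  S: 1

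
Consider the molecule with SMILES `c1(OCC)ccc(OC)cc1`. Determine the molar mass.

Atom tally by fragment:
  benzene ring core → C:6 H:6
  (− 2 ring H displaced by substituents)
  + OC2H5 → C:2 H:5 O:1
  + OCH3 → C:1 H:3 O:1
Element totals:
  C: 9
  H: 12
  O: 2
Molecular formula: C9H12O2.
  M = 9(12.011) + 12(1.008) + 2(15.999)
    = 108.099 + 12.096 + 31.998 = 152.193

152.19 g/mol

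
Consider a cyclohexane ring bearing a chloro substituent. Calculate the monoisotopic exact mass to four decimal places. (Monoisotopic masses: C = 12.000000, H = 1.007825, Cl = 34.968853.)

Atom tally by fragment:
  cyclohexane ring core → C:6 H:12
  (− 1 ring H displaced by substituents)
  + Cl → Cl:1
Element totals:
  C: 6
  H: 11
  Cl: 1
Molecular formula: C6H11Cl.
  M = 6(12.0) + 11(1.007825) + 34.968853
    = 72.000000 + 11.086075 + 34.968853 = 118.054928

118.0549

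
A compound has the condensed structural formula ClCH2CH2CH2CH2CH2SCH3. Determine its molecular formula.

C6H13ClS

Atom tally by fragment:
  ClCH2 → C:1 H:2 Cl:1
  CH2 → C:1 H:2
  CH2 → C:1 H:2
  CH2 → C:1 H:2
  CH2SCH3 → C:2 H:5 S:1
Element totals:
  C: 6
  H: 13
  Cl: 1
  S: 1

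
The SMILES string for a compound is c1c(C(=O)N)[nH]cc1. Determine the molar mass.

Atom tally by fragment:
  pyrrole ring core → C:4 H:5 N:1
  (− 1 ring H displaced by substituents)
  + CONH2 → C:1 H:2 O:1 N:1
Element totals:
  C: 5
  H: 6
  N: 2
  O: 1
Molecular formula: C5H6N2O.
  M = 5(12.011) + 6(1.008) + 2(14.007) + 15.999
    = 60.055 + 6.048 + 28.014 + 15.999 = 110.116

110.12 g/mol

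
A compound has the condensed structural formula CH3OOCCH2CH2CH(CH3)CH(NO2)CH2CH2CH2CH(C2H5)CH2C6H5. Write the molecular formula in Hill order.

Atom tally by fragment:
  CH3OOCCH2 → C:3 H:5 O:2
  CH2 → C:1 H:2
  CH(CH3) → C:2 H:4
  CH(NO2) → C:1 H:1 N:1 O:2
  CH2 → C:1 H:2
  CH2 → C:1 H:2
  CH2 → C:1 H:2
  CH(C2H5) → C:3 H:6
  CH2C6H5 → C:7 H:7
Element totals:
  C: 20
  H: 31
  N: 1
  O: 4

C20H31NO4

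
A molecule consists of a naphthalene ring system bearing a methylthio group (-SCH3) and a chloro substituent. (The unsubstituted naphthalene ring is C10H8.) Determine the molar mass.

208.70 g/mol

Atom tally by fragment:
  naphthalene ring system core → C:10 H:8
  (− 2 ring H displaced by substituents)
  + SCH3 → C:1 H:3 S:1
  + Cl → Cl:1
Element totals:
  C: 11
  H: 9
  Cl: 1
  S: 1
Molecular formula: C11H9ClS.
  M = 11(12.011) + 9(1.008) + 35.45 + 32.06
    = 132.121 + 9.072 + 35.450 + 32.060 = 208.703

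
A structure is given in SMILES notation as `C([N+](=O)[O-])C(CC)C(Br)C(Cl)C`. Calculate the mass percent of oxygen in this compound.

12.38%

Atom tally by fragment:
  O2NCH2 → C:1 H:2 N:1 O:2
  CH(C2H5) → C:3 H:6
  CH(Br) → C:1 H:1 Br:1
  CH(Cl) → C:1 H:1 Cl:1
  CH3 → C:1 H:3
Element totals:
  C: 7
  H: 13
  Br: 1
  Cl: 1
  N: 1
  O: 2
Molecular formula: C7H13BrClNO2.
Molar mass = 258.540 g/mol.
Mass from O: 2 × 15.999 = 31.998 g/mol.
%O = 31.998 / 258.540 × 100 = 12.38%.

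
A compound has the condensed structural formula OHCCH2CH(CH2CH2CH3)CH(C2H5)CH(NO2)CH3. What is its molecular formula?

Element totals:
  C: 11
  H: 21
  N: 1
  O: 3

C11H21NO3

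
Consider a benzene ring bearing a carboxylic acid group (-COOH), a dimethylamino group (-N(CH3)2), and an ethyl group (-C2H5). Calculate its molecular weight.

Atom tally by fragment:
  benzene ring core → C:6 H:6
  (− 3 ring H displaced by substituents)
  + COOH → C:1 H:1 O:2
  + N(CH3)2 → N:1 C:2 H:6
  + C2H5 → C:2 H:5
Element totals:
  C: 11
  H: 15
  N: 1
  O: 2
Molecular formula: C11H15NO2.
  M = 11(12.011) + 15(1.008) + 14.007 + 2(15.999)
    = 132.121 + 15.120 + 14.007 + 31.998 = 193.246

193.25 g/mol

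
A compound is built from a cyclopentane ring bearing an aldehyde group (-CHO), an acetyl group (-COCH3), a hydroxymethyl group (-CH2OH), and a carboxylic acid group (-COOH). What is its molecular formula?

Atom tally by fragment:
  cyclopentane ring core → C:5 H:10
  (− 4 ring H displaced by substituents)
  + CHO → C:1 H:1 O:1
  + COCH3 → C:2 H:3 O:1
  + CH2OH → C:1 H:3 O:1
  + COOH → C:1 H:1 O:2
Element totals:
  C: 10
  H: 14
  O: 5

C10H14O5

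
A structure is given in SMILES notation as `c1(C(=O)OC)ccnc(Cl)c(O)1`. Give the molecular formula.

C7H6ClNO3

Atom tally by fragment:
  pyridine ring core → C:5 H:5 N:1
  (− 3 ring H displaced by substituents)
  + COOCH3 → C:2 H:3 O:2
  + Cl → Cl:1
  + OH → O:1 H:1
Element totals:
  C: 7
  H: 6
  Cl: 1
  N: 1
  O: 3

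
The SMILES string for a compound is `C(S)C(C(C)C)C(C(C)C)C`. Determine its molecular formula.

C10H22S

Atom tally by fragment:
  HSCH2 → C:1 H:3 S:1
  CH(CH(CH3)2) → C:4 H:8
  CH(CH(CH3)2) → C:4 H:8
  CH3 → C:1 H:3
Element totals:
  C: 10
  H: 22
  S: 1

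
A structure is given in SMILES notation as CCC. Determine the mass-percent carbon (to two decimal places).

81.71%

Atom tally by fragment:
  CH3 → C:1 H:3
  CH2 → C:1 H:2
  CH3 → C:1 H:3
Element totals:
  C: 3
  H: 8
Molecular formula: C3H8.
Molar mass = 44.097 g/mol.
Mass from C: 3 × 12.011 = 36.033 g/mol.
%C = 36.033 / 44.097 × 100 = 81.71%.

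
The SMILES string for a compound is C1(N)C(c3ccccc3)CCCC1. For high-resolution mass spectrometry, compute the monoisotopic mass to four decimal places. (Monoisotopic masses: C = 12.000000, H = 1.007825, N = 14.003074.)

Atom tally by fragment:
  cyclohexane ring core → C:6 H:12
  (− 2 ring H displaced by substituents)
  + NH2 → N:1 H:2
  + C6H5 → C:6 H:5
Element totals:
  C: 12
  H: 17
  N: 1
Molecular formula: C12H17N.
  M = 12(12.0) + 17(1.007825) + 14.003074
    = 144.000000 + 17.133025 + 14.003074 = 175.136099

175.1361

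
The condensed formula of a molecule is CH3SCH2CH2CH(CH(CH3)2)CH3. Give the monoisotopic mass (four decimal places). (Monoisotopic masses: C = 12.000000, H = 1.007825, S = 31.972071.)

146.1129

Atom tally by fragment:
  CH3SCH2 → C:2 H:5 S:1
  CH2 → C:1 H:2
  CH(CH(CH3)2) → C:4 H:8
  CH3 → C:1 H:3
Element totals:
  C: 8
  H: 18
  S: 1
Molecular formula: C8H18S.
  M = 8(12.0) + 18(1.007825) + 31.972071
    = 96.000000 + 18.140850 + 31.972071 = 146.112921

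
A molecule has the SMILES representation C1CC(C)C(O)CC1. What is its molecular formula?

C7H14O

Atom tally by fragment:
  cyclohexane ring core → C:6 H:12
  (− 2 ring H displaced by substituents)
  + CH3 → C:1 H:3
  + OH → O:1 H:1
Element totals:
  C: 7
  H: 14
  O: 1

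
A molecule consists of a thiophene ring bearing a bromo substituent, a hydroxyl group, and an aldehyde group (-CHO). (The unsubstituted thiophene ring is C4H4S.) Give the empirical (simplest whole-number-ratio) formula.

C5H3BrO2S

Atom tally by fragment:
  thiophene ring core → C:4 H:4 S:1
  (− 3 ring H displaced by substituents)
  + Br → Br:1
  + OH → O:1 H:1
  + CHO → C:1 H:1 O:1
Element totals:
  C: 5
  H: 3
  Br: 1
  O: 2
  S: 1
Molecular formula: C5H3BrO2S.
gcd of subscripts (1, 5, 3, 2, 1) = 1, so the empirical formula equals the molecular formula.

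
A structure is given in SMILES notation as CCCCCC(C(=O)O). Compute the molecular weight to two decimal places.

Atom tally by fragment:
  CH3 → C:1 H:3
  CH2 → C:1 H:2
  CH2 → C:1 H:2
  CH2 → C:1 H:2
  CH2 → C:1 H:2
  CH2COOH → C:2 H:3 O:2
Element totals:
  C: 7
  H: 14
  O: 2
Molecular formula: C7H14O2.
  M = 7(12.011) + 14(1.008) + 2(15.999)
    = 84.077 + 14.112 + 31.998 = 130.187

130.19 g/mol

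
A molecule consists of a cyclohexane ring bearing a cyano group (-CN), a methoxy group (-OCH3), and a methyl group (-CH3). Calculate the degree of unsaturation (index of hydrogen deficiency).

3

Atom tally by fragment:
  cyclohexane ring core → C:6 H:12
  (− 3 ring H displaced by substituents)
  + CN → C:1 N:1
  + OCH3 → C:1 H:3 O:1
  + CH3 → C:1 H:3
Element totals:
  C: 9
  H: 15
  N: 1
  O: 1
Molecular formula: C9H15NO.
DoU = (2C + 2 + N − H − X) / 2 = (2·9 + 2 + 1 − 15 − 0) / 2 = 3.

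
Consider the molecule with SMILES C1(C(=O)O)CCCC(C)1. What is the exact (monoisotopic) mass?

Atom tally by fragment:
  cyclopentane ring core → C:5 H:10
  (− 2 ring H displaced by substituents)
  + COOH → C:1 H:1 O:2
  + CH3 → C:1 H:3
Element totals:
  C: 7
  H: 12
  O: 2
Molecular formula: C7H12O2.
  M = 7(12.0) + 12(1.007825) + 2(15.994915)
    = 84.000000 + 12.093900 + 31.989830 = 128.083730

128.0837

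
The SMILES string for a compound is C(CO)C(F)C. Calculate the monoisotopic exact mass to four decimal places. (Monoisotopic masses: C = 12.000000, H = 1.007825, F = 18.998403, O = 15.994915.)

Atom tally by fragment:
  HOCH2CH2 → C:2 H:5 O:1
  CH(F) → C:1 H:1 F:1
  CH3 → C:1 H:3
Element totals:
  C: 4
  H: 9
  F: 1
  O: 1
Molecular formula: C4H9FO.
  M = 4(12.0) + 9(1.007825) + 18.998403 + 15.994915
    = 48.000000 + 9.070425 + 18.998403 + 15.994915 = 92.063743

92.0637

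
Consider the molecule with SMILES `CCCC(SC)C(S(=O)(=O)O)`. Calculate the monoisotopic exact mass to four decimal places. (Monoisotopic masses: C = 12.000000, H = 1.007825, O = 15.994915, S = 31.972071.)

Atom tally by fragment:
  CH3 → C:1 H:3
  CH2 → C:1 H:2
  CH2 → C:1 H:2
  CH(SCH3) → C:2 H:4 S:1
  CH2SO3H → C:1 H:3 S:1 O:3
Element totals:
  C: 6
  H: 14
  O: 3
  S: 2
Molecular formula: C6H14O3S2.
  M = 6(12.0) + 14(1.007825) + 3(15.994915) + 2(31.972071)
    = 72.000000 + 14.109550 + 47.984745 + 63.944142 = 198.038437

198.0384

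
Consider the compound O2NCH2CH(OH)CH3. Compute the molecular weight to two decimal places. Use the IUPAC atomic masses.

Element totals:
  C: 3
  H: 7
  N: 1
  O: 3
Molecular formula: C3H7NO3.
  M = 3(12.011) + 7(1.008) + 14.007 + 3(15.999)
    = 36.033 + 7.056 + 14.007 + 47.997 = 105.093

105.09 g/mol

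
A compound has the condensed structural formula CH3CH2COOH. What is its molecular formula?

C3H6O2

Atom tally by fragment:
  CH3 → C:1 H:3
  CH2COOH → C:2 H:3 O:2
Element totals:
  C: 3
  H: 6
  O: 2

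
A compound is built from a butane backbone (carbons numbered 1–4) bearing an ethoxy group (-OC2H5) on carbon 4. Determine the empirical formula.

C6H14O

Atom tally by fragment:
  CH3 → C:1 H:3
  CH2 → C:1 H:2
  CH2 → C:1 H:2
  CH2OC2H5 → C:3 H:7 O:1
Element totals:
  C: 6
  H: 14
  O: 1
Molecular formula: C6H14O.
gcd of subscripts (6, 14, 1) = 1, so the empirical formula equals the molecular formula.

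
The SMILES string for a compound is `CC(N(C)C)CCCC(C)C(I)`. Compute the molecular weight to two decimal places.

283.20 g/mol

Atom tally by fragment:
  CH3 → C:1 H:3
  CH(N(CH3)2) → C:3 H:7 N:1
  CH2 → C:1 H:2
  CH2 → C:1 H:2
  CH2 → C:1 H:2
  CH(CH3) → C:2 H:4
  CH2I → C:1 H:2 I:1
Element totals:
  C: 10
  H: 22
  I: 1
  N: 1
Molecular formula: C10H22IN.
  M = 10(12.011) + 22(1.008) + 126.904 + 14.007
    = 120.110 + 22.176 + 126.904 + 14.007 = 283.197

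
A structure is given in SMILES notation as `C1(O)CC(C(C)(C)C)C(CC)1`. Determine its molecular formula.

C10H20O

Atom tally by fragment:
  cyclobutane ring core → C:4 H:8
  (− 3 ring H displaced by substituents)
  + OH → O:1 H:1
  + C(CH3)3 → C:4 H:9
  + C2H5 → C:2 H:5
Element totals:
  C: 10
  H: 20
  O: 1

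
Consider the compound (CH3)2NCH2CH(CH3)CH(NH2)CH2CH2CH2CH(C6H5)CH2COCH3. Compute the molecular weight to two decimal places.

304.48 g/mol

Atom tally by fragment:
  (CH3)2NCH2 → C:3 H:8 N:1
  CH(CH3) → C:2 H:4
  CH(NH2) → C:1 H:3 N:1
  CH2 → C:1 H:2
  CH2 → C:1 H:2
  CH2 → C:1 H:2
  CH(C6H5) → C:7 H:6
  CH2COCH3 → C:3 H:5 O:1
Element totals:
  C: 19
  H: 32
  N: 2
  O: 1
Molecular formula: C19H32N2O.
  M = 19(12.011) + 32(1.008) + 2(14.007) + 15.999
    = 228.209 + 32.256 + 28.014 + 15.999 = 304.478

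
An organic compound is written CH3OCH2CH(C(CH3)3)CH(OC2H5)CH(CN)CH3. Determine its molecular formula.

C13H25NO2

Element totals:
  C: 13
  H: 25
  N: 1
  O: 2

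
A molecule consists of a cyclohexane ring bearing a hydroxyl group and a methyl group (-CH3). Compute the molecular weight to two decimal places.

114.19 g/mol

Atom tally by fragment:
  cyclohexane ring core → C:6 H:12
  (− 2 ring H displaced by substituents)
  + OH → O:1 H:1
  + CH3 → C:1 H:3
Element totals:
  C: 7
  H: 14
  O: 1
Molecular formula: C7H14O.
  M = 7(12.011) + 14(1.008) + 15.999
    = 84.077 + 14.112 + 15.999 = 114.188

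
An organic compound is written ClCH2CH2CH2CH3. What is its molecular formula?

Atom tally by fragment:
  ClCH2 → C:1 H:2 Cl:1
  CH2 → C:1 H:2
  CH2 → C:1 H:2
  CH3 → C:1 H:3
Element totals:
  C: 4
  H: 9
  Cl: 1

C4H9Cl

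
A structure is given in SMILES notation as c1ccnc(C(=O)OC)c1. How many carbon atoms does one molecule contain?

Atom tally by fragment:
  pyridine ring core → C:5 H:5 N:1
  (− 1 ring H displaced by substituents)
  + COOCH3 → C:2 H:3 O:2
Element totals:
  C: 7
  H: 7
  N: 1
  O: 2

7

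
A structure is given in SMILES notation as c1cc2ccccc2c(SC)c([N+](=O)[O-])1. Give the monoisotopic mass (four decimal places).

219.0354

Atom tally by fragment:
  naphthalene ring system core → C:10 H:8
  (− 2 ring H displaced by substituents)
  + SCH3 → C:1 H:3 S:1
  + NO2 → N:1 O:2
Element totals:
  C: 11
  H: 9
  N: 1
  O: 2
  S: 1
Molecular formula: C11H9NO2S.
  M = 11(12.0) + 9(1.007825) + 14.003074 + 2(15.994915) + 31.972071
    = 132.000000 + 9.070425 + 14.003074 + 31.989830 + 31.972071 = 219.035400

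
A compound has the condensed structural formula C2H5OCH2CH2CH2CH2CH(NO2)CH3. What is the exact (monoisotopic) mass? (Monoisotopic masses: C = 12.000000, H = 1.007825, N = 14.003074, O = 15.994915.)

Atom tally by fragment:
  C2H5OCH2 → C:3 H:7 O:1
  CH2 → C:1 H:2
  CH2 → C:1 H:2
  CH2 → C:1 H:2
  CH(NO2) → C:1 H:1 N:1 O:2
  CH3 → C:1 H:3
Element totals:
  C: 8
  H: 17
  N: 1
  O: 3
Molecular formula: C8H17NO3.
  M = 8(12.0) + 17(1.007825) + 14.003074 + 3(15.994915)
    = 96.000000 + 17.133025 + 14.003074 + 47.984745 = 175.120844

175.1208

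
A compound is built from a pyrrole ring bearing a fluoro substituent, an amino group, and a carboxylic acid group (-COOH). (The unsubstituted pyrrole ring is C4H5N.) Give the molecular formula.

C5H5FN2O2

Atom tally by fragment:
  pyrrole ring core → C:4 H:5 N:1
  (− 3 ring H displaced by substituents)
  + F → F:1
  + NH2 → N:1 H:2
  + COOH → C:1 H:1 O:2
Element totals:
  C: 5
  H: 5
  F: 1
  N: 2
  O: 2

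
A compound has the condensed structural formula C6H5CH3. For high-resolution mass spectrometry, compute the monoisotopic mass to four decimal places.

92.0626

Element totals:
  C: 7
  H: 8
Molecular formula: C7H8.
  M = 7(12.0) + 8(1.007825)
    = 84.000000 + 8.062600 = 92.062600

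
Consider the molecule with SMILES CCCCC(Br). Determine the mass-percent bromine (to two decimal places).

Atom tally by fragment:
  CH3 → C:1 H:3
  CH2 → C:1 H:2
  CH2 → C:1 H:2
  CH2 → C:1 H:2
  CH2Br → C:1 H:2 Br:1
Element totals:
  C: 5
  H: 11
  Br: 1
Molecular formula: C5H11Br.
Molar mass = 151.047 g/mol.
Mass from Br: 1 × 79.904 = 79.904 g/mol.
%Br = 79.904 / 151.047 × 100 = 52.90%.

52.90%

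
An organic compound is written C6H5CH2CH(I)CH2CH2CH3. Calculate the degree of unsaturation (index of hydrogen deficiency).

4

Atom tally by fragment:
  C6H5CH2 → C:7 H:7
  CH(I) → C:1 H:1 I:1
  CH2 → C:1 H:2
  CH2 → C:1 H:2
  CH3 → C:1 H:3
Element totals:
  C: 11
  H: 15
  I: 1
Molecular formula: C11H15I.
DoU = (2C + 2 + N − H − X) / 2 = (2·11 + 2 + 0 − 15 − 1) / 2 = 4.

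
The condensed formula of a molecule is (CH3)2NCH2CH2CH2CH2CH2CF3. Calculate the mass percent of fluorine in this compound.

31.11%

Atom tally by fragment:
  (CH3)2NCH2 → C:3 H:8 N:1
  CH2 → C:1 H:2
  CH2 → C:1 H:2
  CH2 → C:1 H:2
  CH2CF3 → C:2 H:2 F:3
Element totals:
  C: 8
  H: 16
  F: 3
  N: 1
Molecular formula: C8H16F3N.
Molar mass = 183.217 g/mol.
Mass from F: 3 × 18.998 = 56.994 g/mol.
%F = 56.994 / 183.217 × 100 = 31.11%.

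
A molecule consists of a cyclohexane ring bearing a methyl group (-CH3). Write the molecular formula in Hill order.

C7H14

Atom tally by fragment:
  cyclohexane ring core → C:6 H:12
  (− 1 ring H displaced by substituents)
  + CH3 → C:1 H:3
Element totals:
  C: 7
  H: 14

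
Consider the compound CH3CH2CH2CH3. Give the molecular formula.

C4H10

Element totals:
  C: 4
  H: 10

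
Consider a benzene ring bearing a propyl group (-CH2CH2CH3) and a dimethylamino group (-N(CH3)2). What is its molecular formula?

C11H17N

Atom tally by fragment:
  benzene ring core → C:6 H:6
  (− 2 ring H displaced by substituents)
  + CH2CH2CH3 → C:3 H:7
  + N(CH3)2 → N:1 C:2 H:6
Element totals:
  C: 11
  H: 17
  N: 1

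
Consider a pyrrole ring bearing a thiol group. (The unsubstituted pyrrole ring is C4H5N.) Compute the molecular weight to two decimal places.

99.15 g/mol

Atom tally by fragment:
  pyrrole ring core → C:4 H:5 N:1
  (− 1 ring H displaced by substituents)
  + SH → S:1 H:1
Element totals:
  C: 4
  H: 5
  N: 1
  S: 1
Molecular formula: C4H5NS.
  M = 4(12.011) + 5(1.008) + 14.007 + 32.06
    = 48.044 + 5.040 + 14.007 + 32.060 = 99.151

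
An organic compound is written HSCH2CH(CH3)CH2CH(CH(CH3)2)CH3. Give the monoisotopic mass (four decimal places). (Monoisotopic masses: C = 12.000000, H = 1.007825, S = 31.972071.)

Element totals:
  C: 9
  H: 20
  S: 1
Molecular formula: C9H20S.
  M = 9(12.0) + 20(1.007825) + 31.972071
    = 108.000000 + 20.156500 + 31.972071 = 160.128571

160.1286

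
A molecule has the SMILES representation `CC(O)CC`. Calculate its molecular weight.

74.12 g/mol

Atom tally by fragment:
  CH3 → C:1 H:3
  CH(OH) → C:1 H:2 O:1
  CH2 → C:1 H:2
  CH3 → C:1 H:3
Element totals:
  C: 4
  H: 10
  O: 1
Molecular formula: C4H10O.
  M = 4(12.011) + 10(1.008) + 15.999
    = 48.044 + 10.080 + 15.999 = 74.123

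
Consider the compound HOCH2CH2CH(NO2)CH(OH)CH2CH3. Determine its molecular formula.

Element totals:
  C: 6
  H: 13
  N: 1
  O: 4

C6H13NO4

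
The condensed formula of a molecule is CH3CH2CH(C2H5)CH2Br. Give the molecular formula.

C6H13Br

Element totals:
  C: 6
  H: 13
  Br: 1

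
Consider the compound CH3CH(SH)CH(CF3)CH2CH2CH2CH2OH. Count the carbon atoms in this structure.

Atom tally by fragment:
  CH3 → C:1 H:3
  CH(SH) → C:1 H:2 S:1
  CH(CF3) → C:2 H:1 F:3
  CH2 → C:1 H:2
  CH2 → C:1 H:2
  CH2CH2OH → C:2 H:5 O:1
Element totals:
  C: 8
  H: 15
  F: 3
  O: 1
  S: 1

8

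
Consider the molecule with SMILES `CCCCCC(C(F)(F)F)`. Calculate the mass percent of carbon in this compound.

54.53%

Atom tally by fragment:
  CH3 → C:1 H:3
  CH2 → C:1 H:2
  CH2 → C:1 H:2
  CH2 → C:1 H:2
  CH2 → C:1 H:2
  CH2CF3 → C:2 H:2 F:3
Element totals:
  C: 7
  H: 13
  F: 3
Molecular formula: C7H13F3.
Molar mass = 154.175 g/mol.
Mass from C: 7 × 12.011 = 84.077 g/mol.
%C = 84.077 / 154.175 × 100 = 54.53%.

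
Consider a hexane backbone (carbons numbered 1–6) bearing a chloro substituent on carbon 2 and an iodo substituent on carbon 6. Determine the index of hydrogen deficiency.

Atom tally by fragment:
  CH3 → C:1 H:3
  CH(Cl) → C:1 H:1 Cl:1
  CH2 → C:1 H:2
  CH2 → C:1 H:2
  CH2 → C:1 H:2
  CH2I → C:1 H:2 I:1
Element totals:
  C: 6
  H: 12
  Cl: 1
  I: 1
Molecular formula: C6H12ClI.
DoU = (2C + 2 + N − H − X) / 2 = (2·6 + 2 + 0 − 12 − 2) / 2 = 0.

0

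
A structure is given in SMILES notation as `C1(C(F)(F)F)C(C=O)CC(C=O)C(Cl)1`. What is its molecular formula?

Atom tally by fragment:
  cyclopentane ring core → C:5 H:10
  (− 4 ring H displaced by substituents)
  + CF3 → C:1 F:3
  + CHO → C:1 H:1 O:1
  + CHO → C:1 H:1 O:1
  + Cl → Cl:1
Element totals:
  C: 8
  H: 8
  Cl: 1
  F: 3
  O: 2

C8H8ClF3O2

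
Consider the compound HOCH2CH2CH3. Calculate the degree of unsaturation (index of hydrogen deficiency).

0

Atom tally by fragment:
  HOCH2 → C:1 H:3 O:1
  CH2 → C:1 H:2
  CH3 → C:1 H:3
Element totals:
  C: 3
  H: 8
  O: 1
Molecular formula: C3H8O.
DoU = (2C + 2 + N − H − X) / 2 = (2·3 + 2 + 0 − 8 − 0) / 2 = 0.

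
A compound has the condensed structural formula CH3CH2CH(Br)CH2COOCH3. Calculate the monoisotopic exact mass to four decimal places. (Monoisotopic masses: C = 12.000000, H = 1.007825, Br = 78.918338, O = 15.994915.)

193.9942

Atom tally by fragment:
  CH3 → C:1 H:3
  CH2 → C:1 H:2
  CH(Br) → C:1 H:1 Br:1
  CH2COOCH3 → C:3 H:5 O:2
Element totals:
  C: 6
  H: 11
  Br: 1
  O: 2
Molecular formula: C6H11BrO2.
  M = 6(12.0) + 11(1.007825) + 78.918338 + 2(15.994915)
    = 72.000000 + 11.086075 + 78.918338 + 31.989830 = 193.994243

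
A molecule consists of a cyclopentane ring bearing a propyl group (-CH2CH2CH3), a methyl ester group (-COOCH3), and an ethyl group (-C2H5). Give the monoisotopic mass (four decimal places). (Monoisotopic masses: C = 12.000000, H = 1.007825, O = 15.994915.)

Atom tally by fragment:
  cyclopentane ring core → C:5 H:10
  (− 3 ring H displaced by substituents)
  + CH2CH2CH3 → C:3 H:7
  + COOCH3 → C:2 H:3 O:2
  + C2H5 → C:2 H:5
Element totals:
  C: 12
  H: 22
  O: 2
Molecular formula: C12H22O2.
  M = 12(12.0) + 22(1.007825) + 2(15.994915)
    = 144.000000 + 22.172150 + 31.989830 = 198.161980

198.1620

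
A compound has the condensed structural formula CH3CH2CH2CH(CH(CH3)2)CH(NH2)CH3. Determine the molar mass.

Element totals:
  C: 9
  H: 21
  N: 1
Molecular formula: C9H21N.
  M = 9(12.011) + 21(1.008) + 14.007
    = 108.099 + 21.168 + 14.007 = 143.274

143.27 g/mol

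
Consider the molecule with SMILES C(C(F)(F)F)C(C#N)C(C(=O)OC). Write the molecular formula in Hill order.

Atom tally by fragment:
  F3CCH2 → C:2 H:2 F:3
  CH(CN) → C:2 H:1 N:1
  CH2COOCH3 → C:3 H:5 O:2
Element totals:
  C: 7
  H: 8
  F: 3
  N: 1
  O: 2

C7H8F3NO2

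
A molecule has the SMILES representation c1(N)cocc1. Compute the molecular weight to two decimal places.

83.09 g/mol

Atom tally by fragment:
  furan ring core → C:4 H:4 O:1
  (− 1 ring H displaced by substituents)
  + NH2 → N:1 H:2
Element totals:
  C: 4
  H: 5
  N: 1
  O: 1
Molecular formula: C4H5NO.
  M = 4(12.011) + 5(1.008) + 14.007 + 15.999
    = 48.044 + 5.040 + 14.007 + 15.999 = 83.090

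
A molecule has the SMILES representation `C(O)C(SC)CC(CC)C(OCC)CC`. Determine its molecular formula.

Atom tally by fragment:
  HOCH2 → C:1 H:3 O:1
  CH(SCH3) → C:2 H:4 S:1
  CH2 → C:1 H:2
  CH(C2H5) → C:3 H:6
  CH(OC2H5) → C:3 H:6 O:1
  CH2 → C:1 H:2
  CH3 → C:1 H:3
Element totals:
  C: 12
  H: 26
  O: 2
  S: 1

C12H26O2S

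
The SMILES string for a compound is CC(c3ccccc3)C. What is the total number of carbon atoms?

Atom tally by fragment:
  CH3 → C:1 H:3
  CH(C6H5) → C:7 H:6
  CH3 → C:1 H:3
Element totals:
  C: 9
  H: 12

9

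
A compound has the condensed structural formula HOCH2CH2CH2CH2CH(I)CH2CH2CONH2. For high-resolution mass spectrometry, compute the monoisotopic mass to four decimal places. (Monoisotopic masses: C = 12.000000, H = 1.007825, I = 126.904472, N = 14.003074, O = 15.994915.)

285.0226

Atom tally by fragment:
  HOCH2CH2 → C:2 H:5 O:1
  CH2 → C:1 H:2
  CH2 → C:1 H:2
  CH(I) → C:1 H:1 I:1
  CH2 → C:1 H:2
  CH2CONH2 → C:2 H:4 O:1 N:1
Element totals:
  C: 8
  H: 16
  I: 1
  N: 1
  O: 2
Molecular formula: C8H16INO2.
  M = 8(12.0) + 16(1.007825) + 126.904472 + 14.003074 + 2(15.994915)
    = 96.000000 + 16.125200 + 126.904472 + 14.003074 + 31.989830 = 285.022576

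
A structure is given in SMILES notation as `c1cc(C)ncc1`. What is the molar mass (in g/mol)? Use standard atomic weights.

Atom tally by fragment:
  pyridine ring core → C:5 H:5 N:1
  (− 1 ring H displaced by substituents)
  + CH3 → C:1 H:3
Element totals:
  C: 6
  H: 7
  N: 1
Molecular formula: C6H7N.
  M = 6(12.011) + 7(1.008) + 14.007
    = 72.066 + 7.056 + 14.007 = 93.129

93.13 g/mol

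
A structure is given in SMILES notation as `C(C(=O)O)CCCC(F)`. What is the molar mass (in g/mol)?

134.15 g/mol

Atom tally by fragment:
  HOOCCH2 → C:2 H:3 O:2
  CH2 → C:1 H:2
  CH2 → C:1 H:2
  CH2 → C:1 H:2
  CH2F → C:1 H:2 F:1
Element totals:
  C: 6
  H: 11
  F: 1
  O: 2
Molecular formula: C6H11FO2.
  M = 6(12.011) + 11(1.008) + 18.998 + 2(15.999)
    = 72.066 + 11.088 + 18.998 + 31.998 = 134.150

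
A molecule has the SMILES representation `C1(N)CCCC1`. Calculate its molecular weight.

85.15 g/mol

Atom tally by fragment:
  cyclopentane ring core → C:5 H:10
  (− 1 ring H displaced by substituents)
  + NH2 → N:1 H:2
Element totals:
  C: 5
  H: 11
  N: 1
Molecular formula: C5H11N.
  M = 5(12.011) + 11(1.008) + 14.007
    = 60.055 + 11.088 + 14.007 = 85.150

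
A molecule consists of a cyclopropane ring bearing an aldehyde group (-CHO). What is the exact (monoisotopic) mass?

70.0419

Atom tally by fragment:
  cyclopropane ring core → C:3 H:6
  (− 1 ring H displaced by substituents)
  + CHO → C:1 H:1 O:1
Element totals:
  C: 4
  H: 6
  O: 1
Molecular formula: C4H6O.
  M = 4(12.0) + 6(1.007825) + 15.994915
    = 48.000000 + 6.046950 + 15.994915 = 70.041865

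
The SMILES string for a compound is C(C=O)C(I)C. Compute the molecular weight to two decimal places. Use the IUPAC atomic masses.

198.00 g/mol

Atom tally by fragment:
  OHCCH2 → C:2 H:3 O:1
  CH(I) → C:1 H:1 I:1
  CH3 → C:1 H:3
Element totals:
  C: 4
  H: 7
  I: 1
  O: 1
Molecular formula: C4H7IO.
  M = 4(12.011) + 7(1.008) + 126.904 + 15.999
    = 48.044 + 7.056 + 126.904 + 15.999 = 198.003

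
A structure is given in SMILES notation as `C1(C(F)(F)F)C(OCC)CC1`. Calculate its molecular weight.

Atom tally by fragment:
  cyclobutane ring core → C:4 H:8
  (− 2 ring H displaced by substituents)
  + CF3 → C:1 F:3
  + OC2H5 → C:2 H:5 O:1
Element totals:
  C: 7
  H: 11
  F: 3
  O: 1
Molecular formula: C7H11F3O.
  M = 7(12.011) + 11(1.008) + 3(18.998) + 15.999
    = 84.077 + 11.088 + 56.994 + 15.999 = 168.158

168.16 g/mol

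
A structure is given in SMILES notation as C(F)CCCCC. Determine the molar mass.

104.17 g/mol

Atom tally by fragment:
  FCH2 → C:1 H:2 F:1
  CH2 → C:1 H:2
  CH2 → C:1 H:2
  CH2 → C:1 H:2
  CH2 → C:1 H:2
  CH3 → C:1 H:3
Element totals:
  C: 6
  H: 13
  F: 1
Molecular formula: C6H13F.
  M = 6(12.011) + 13(1.008) + 18.998
    = 72.066 + 13.104 + 18.998 = 104.168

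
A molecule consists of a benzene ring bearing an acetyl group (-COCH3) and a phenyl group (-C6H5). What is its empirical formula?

C14H12O

Atom tally by fragment:
  benzene ring core → C:6 H:6
  (− 2 ring H displaced by substituents)
  + COCH3 → C:2 H:3 O:1
  + C6H5 → C:6 H:5
Element totals:
  C: 14
  H: 12
  O: 1
Molecular formula: C14H12O.
gcd of subscripts (14, 12, 1) = 1, so the empirical formula equals the molecular formula.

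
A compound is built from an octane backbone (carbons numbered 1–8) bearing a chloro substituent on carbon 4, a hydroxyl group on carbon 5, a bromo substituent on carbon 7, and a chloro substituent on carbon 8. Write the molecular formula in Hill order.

Atom tally by fragment:
  CH3 → C:1 H:3
  CH2 → C:1 H:2
  CH2 → C:1 H:2
  CH(Cl) → C:1 H:1 Cl:1
  CH(OH) → C:1 H:2 O:1
  CH2 → C:1 H:2
  CH(Br) → C:1 H:1 Br:1
  CH2Cl → C:1 H:2 Cl:1
Element totals:
  C: 8
  H: 15
  Br: 1
  Cl: 2
  O: 1

C8H15BrCl2O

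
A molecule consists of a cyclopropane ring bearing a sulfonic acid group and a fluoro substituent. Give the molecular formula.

Atom tally by fragment:
  cyclopropane ring core → C:3 H:6
  (− 2 ring H displaced by substituents)
  + SO3H → S:1 O:3 H:1
  + F → F:1
Element totals:
  C: 3
  H: 5
  F: 1
  O: 3
  S: 1

C3H5FO3S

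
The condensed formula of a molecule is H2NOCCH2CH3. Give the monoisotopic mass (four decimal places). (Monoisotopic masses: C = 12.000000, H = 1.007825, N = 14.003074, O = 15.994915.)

73.0528

Atom tally by fragment:
  H2NOCCH2 → C:2 H:4 O:1 N:1
  CH3 → C:1 H:3
Element totals:
  C: 3
  H: 7
  N: 1
  O: 1
Molecular formula: C3H7NO.
  M = 3(12.0) + 7(1.007825) + 14.003074 + 15.994915
    = 36.000000 + 7.054775 + 14.003074 + 15.994915 = 73.052764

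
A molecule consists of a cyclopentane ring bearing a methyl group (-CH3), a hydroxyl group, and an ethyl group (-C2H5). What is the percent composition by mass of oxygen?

12.48%

Atom tally by fragment:
  cyclopentane ring core → C:5 H:10
  (− 3 ring H displaced by substituents)
  + CH3 → C:1 H:3
  + OH → O:1 H:1
  + C2H5 → C:2 H:5
Element totals:
  C: 8
  H: 16
  O: 1
Molecular formula: C8H16O.
Molar mass = 128.215 g/mol.
Mass from O: 1 × 15.999 = 15.999 g/mol.
%O = 15.999 / 128.215 × 100 = 12.48%.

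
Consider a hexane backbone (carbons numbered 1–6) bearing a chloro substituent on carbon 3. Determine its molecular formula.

Atom tally by fragment:
  CH3 → C:1 H:3
  CH2 → C:1 H:2
  CH(Cl) → C:1 H:1 Cl:1
  CH2 → C:1 H:2
  CH2 → C:1 H:2
  CH3 → C:1 H:3
Element totals:
  C: 6
  H: 13
  Cl: 1

C6H13Cl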